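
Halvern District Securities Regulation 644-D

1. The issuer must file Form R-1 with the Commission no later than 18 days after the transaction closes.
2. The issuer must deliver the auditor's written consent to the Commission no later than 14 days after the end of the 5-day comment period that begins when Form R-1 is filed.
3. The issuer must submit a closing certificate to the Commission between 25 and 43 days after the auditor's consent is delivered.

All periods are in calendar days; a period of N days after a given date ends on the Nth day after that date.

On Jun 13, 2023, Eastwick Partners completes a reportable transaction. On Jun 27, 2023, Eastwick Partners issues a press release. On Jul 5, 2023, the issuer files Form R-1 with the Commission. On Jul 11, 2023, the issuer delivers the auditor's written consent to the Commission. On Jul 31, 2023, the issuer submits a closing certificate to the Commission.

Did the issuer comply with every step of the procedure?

No

Step 1 — counting 18 days from Jun 13, 2023 (when the transaction closes) gives a deadline of Jul 1, 2023; not done until Jul 5, 2023, 4 days after the deadline.
The procedure was therefore not followed at step 1.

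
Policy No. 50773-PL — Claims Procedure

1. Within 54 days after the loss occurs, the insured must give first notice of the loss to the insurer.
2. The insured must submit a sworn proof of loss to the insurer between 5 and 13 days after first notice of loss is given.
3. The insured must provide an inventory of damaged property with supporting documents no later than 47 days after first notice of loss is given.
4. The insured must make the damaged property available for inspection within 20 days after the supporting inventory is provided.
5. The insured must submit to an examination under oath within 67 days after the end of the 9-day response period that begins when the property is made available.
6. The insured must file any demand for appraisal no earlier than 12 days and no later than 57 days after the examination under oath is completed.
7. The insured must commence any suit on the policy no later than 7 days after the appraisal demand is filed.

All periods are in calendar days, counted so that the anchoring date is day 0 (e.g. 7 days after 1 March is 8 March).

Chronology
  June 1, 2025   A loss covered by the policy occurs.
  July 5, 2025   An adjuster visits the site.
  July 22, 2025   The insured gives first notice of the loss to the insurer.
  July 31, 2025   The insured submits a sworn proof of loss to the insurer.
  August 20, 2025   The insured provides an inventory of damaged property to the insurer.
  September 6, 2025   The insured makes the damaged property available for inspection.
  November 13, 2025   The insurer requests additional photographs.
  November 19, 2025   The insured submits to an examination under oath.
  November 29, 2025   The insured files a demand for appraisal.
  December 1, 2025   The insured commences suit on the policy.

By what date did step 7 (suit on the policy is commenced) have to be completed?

Step 7 runs from November 29, 2025, when the appraisal demand is filed. 7 days after November 29, 2025 is December 6, 2025.

December 6, 2025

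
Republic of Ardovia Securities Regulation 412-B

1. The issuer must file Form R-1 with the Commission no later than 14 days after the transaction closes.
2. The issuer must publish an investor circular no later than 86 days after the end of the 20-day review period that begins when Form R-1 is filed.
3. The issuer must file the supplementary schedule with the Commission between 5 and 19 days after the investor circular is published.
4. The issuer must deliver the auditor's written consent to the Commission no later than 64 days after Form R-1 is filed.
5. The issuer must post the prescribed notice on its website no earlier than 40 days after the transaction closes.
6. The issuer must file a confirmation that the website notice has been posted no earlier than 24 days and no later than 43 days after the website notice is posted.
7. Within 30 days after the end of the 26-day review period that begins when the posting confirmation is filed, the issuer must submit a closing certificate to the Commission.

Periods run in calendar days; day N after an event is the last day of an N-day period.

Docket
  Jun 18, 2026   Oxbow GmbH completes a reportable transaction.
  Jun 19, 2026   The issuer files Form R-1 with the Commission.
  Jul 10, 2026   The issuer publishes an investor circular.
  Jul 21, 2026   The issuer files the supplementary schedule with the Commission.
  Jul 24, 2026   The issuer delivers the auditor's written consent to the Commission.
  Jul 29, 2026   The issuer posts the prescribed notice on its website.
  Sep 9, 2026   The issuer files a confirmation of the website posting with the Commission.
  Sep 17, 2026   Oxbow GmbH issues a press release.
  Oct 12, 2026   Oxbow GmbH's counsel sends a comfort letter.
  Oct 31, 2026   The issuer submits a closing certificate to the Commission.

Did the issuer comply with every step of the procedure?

Yes

(1) due by Jun 18, 2026 + 14 days = Jul 2, 2026; done Jun 19, 2026 — timely.
(2) due by Jul 9, 2026 + 86 days = Oct 3, 2026; done Jul 10, 2026 — timely.
(3) the permitted window runs from Jul 10, 2026 + 5 = Jul 15, 2026 to Jul 10, 2026 + 19 = Jul 29, 2026; done Jul 21, 2026 — within the window.
(4) due by Jun 19, 2026 + 64 days = Aug 22, 2026; Jul 24, 2026 is within that limit.
(5) permitted from Jun 18, 2026 + 40 days = Jul 28, 2026 onward; done Jul 29, 2026, after the minimum wait.
(6) the permitted window runs from Jul 29, 2026 + 24 = Aug 22, 2026 to Jul 29, 2026 + 43 = Sep 10, 2026; done Sep 9, 2026, which is between those dates.
(7) due by Oct 5, 2026 + 30 days = Nov 4, 2026; Oct 31, 2026 is within that limit.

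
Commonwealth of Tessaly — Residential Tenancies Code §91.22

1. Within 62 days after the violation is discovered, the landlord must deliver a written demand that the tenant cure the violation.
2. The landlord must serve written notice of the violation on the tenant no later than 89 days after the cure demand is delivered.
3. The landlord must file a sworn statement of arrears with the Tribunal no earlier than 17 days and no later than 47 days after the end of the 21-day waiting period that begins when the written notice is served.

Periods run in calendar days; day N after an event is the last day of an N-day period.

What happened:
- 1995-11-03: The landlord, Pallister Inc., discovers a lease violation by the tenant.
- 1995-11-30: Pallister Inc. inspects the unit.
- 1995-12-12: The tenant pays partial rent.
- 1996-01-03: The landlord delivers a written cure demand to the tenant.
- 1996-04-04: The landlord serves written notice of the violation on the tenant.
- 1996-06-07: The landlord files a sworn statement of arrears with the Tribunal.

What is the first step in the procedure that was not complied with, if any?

Step 2

(1) due by 1995-11-03 + 62 days = 1996-01-04; completed 1996-01-03, before the deadline.
(2) due by 1996-01-03 + 89 days = 1996-04-01; done 1996-04-04 — 3 days late.
The analysis stops there.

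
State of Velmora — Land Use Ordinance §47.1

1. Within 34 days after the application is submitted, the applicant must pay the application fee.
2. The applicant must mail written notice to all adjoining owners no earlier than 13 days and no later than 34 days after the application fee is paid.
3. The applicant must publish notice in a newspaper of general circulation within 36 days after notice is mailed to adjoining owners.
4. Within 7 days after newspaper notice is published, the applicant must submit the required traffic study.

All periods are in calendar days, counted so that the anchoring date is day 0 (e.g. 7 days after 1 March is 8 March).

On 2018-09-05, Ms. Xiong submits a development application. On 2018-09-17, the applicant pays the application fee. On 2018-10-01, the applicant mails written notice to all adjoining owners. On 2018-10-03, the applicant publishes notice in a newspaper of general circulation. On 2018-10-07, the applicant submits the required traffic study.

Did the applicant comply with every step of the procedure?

Step 1 — counting 34 days from 2018-09-05 (when the application is submitted) gives a deadline of 2018-10-09; completed 2018-09-17, before the deadline.
Step 2 — 13 and 34 days from 2018-09-17 (when the application fee is paid) are 2018-09-30 and 2018-10-21 respectively; done 2018-10-01, which is between those dates.
Step 3 — counting 36 days from 2018-10-01 (when notice is mailed to adjoining owners) gives a deadline of 2018-11-06; 2018-10-03 is within that limit.
Step 4 — counting 7 days from 2018-10-03 (when newspaper notice is published) gives a deadline of 2018-10-10; completed 2018-10-07, before the deadline.

Yes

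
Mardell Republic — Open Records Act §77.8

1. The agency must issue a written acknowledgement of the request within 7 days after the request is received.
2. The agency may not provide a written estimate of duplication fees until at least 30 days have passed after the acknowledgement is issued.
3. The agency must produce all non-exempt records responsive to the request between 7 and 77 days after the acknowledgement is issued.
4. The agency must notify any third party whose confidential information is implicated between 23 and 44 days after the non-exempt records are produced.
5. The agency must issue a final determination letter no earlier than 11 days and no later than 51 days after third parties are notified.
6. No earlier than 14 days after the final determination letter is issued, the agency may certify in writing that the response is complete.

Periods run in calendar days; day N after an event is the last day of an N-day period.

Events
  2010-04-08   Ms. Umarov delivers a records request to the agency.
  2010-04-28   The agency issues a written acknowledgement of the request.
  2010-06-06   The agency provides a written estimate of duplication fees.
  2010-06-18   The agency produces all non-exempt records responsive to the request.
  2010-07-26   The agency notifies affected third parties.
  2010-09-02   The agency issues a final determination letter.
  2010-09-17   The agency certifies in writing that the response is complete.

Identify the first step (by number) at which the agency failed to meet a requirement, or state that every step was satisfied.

Step 1: 7 days after 2010-04-08 (when the request is received) is 2010-04-15; 2010-04-28 misses that deadline by 13 days.

Step 1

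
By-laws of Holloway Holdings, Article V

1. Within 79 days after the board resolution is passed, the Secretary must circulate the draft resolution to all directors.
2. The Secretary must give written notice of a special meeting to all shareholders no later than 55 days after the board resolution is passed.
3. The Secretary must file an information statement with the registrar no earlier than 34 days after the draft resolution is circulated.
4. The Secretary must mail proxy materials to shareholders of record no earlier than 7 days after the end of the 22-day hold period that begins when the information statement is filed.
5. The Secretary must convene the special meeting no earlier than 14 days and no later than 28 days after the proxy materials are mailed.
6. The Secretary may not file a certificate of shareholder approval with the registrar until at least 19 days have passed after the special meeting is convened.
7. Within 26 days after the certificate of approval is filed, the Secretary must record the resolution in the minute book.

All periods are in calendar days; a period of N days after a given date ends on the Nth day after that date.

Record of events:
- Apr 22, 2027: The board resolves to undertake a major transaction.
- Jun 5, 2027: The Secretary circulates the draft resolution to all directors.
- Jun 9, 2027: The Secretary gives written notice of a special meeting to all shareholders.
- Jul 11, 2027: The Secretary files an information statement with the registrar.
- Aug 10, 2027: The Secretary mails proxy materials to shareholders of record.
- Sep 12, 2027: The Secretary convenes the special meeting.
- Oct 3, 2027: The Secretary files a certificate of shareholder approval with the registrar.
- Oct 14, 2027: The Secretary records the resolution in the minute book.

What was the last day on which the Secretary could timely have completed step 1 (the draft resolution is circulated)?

Jul 10, 2027

Step 1 runs from Apr 22, 2027, when the board resolution is passed. 79 days after Apr 22, 2027 is Jul 10, 2027.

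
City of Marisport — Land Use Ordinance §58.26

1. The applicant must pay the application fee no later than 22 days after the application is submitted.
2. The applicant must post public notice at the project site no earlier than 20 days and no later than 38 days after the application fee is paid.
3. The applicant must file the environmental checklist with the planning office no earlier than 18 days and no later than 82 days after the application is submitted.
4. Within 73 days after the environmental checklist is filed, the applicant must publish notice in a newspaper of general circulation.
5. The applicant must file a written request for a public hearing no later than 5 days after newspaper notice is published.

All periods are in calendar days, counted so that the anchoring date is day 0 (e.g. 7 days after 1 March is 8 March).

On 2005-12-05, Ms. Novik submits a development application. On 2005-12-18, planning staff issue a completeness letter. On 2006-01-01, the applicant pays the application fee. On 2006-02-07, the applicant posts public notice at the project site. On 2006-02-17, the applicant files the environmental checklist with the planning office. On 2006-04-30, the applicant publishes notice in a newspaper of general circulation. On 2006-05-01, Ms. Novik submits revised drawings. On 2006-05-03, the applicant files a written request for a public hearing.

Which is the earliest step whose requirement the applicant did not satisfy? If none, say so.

(1) due by 2005-12-05 + 22 days = 2005-12-27; done 2006-01-01 — 5 days late.
No need to go further; step 1 was not satisfied.

Step 1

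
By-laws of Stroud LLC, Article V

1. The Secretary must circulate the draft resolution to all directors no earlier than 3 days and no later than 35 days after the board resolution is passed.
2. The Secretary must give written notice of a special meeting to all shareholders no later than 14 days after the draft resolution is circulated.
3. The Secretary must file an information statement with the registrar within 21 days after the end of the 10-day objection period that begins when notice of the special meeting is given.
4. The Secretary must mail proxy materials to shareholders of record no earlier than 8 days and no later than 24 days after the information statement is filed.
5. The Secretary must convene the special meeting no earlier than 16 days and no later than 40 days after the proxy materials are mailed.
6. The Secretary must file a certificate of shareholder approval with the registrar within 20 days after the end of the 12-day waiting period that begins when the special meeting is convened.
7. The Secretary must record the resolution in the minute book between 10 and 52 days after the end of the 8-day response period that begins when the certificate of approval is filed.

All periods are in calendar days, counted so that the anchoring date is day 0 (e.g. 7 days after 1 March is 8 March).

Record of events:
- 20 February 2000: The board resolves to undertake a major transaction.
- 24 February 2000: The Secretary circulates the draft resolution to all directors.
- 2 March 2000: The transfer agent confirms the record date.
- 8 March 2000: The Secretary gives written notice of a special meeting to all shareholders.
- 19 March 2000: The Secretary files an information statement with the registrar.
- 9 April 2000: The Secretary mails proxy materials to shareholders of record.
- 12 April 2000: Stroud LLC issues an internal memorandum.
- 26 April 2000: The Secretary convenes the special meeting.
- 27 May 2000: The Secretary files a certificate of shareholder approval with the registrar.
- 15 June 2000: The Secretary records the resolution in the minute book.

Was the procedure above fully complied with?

(1) the permitted window runs from 20 February 2000 + 3 = 23 February 2000 to 20 February 2000 + 35 = 26 March 2000; done 24 February 2000, which is between those dates.
(2) due by 24 February 2000 + 14 days = 9 March 2000; done 8 March 2000 — timely.
(3) due by 18 March 2000 + 21 days = 8 April 2000; completed 19 March 2000, before the deadline.
(4) the permitted window runs from 19 March 2000 + 8 = 27 March 2000 to 19 March 2000 + 24 = 12 April 2000; done 9 April 2000, which is between those dates.
(5) the permitted window runs from 9 April 2000 + 16 = 25 April 2000 to 9 April 2000 + 40 = 19 May 2000; 26 April 2000 falls inside that range.
(6) due by 8 May 2000 + 20 days = 28 May 2000; 27 May 2000 is within that limit.
(7) the permitted window runs from 4 June 2000 + 10 = 14 June 2000 to 4 June 2000 + 52 = 26 July 2000; 15 June 2000 falls inside that range.

Yes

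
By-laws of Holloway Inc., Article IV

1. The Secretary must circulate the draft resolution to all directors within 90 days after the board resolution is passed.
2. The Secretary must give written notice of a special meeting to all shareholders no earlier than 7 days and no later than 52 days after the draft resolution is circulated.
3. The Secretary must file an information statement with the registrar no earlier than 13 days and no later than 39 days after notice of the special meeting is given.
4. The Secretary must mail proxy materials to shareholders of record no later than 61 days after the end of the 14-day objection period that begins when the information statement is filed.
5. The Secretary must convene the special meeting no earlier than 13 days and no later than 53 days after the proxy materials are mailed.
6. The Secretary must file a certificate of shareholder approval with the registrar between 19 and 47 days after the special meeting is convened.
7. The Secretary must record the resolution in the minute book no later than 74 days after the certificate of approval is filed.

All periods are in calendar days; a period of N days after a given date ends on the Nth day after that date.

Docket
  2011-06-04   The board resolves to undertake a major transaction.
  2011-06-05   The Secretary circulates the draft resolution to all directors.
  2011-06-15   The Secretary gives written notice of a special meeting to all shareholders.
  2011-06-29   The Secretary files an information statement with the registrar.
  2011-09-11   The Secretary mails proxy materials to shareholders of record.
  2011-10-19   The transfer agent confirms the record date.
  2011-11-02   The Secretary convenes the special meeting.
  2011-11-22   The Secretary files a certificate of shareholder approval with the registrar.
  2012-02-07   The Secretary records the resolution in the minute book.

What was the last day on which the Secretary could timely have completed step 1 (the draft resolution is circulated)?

Step 1 runs from 2011-06-04, when the board resolution is passed. 90 days after 2011-06-04 is 2011-09-02.

2011-09-02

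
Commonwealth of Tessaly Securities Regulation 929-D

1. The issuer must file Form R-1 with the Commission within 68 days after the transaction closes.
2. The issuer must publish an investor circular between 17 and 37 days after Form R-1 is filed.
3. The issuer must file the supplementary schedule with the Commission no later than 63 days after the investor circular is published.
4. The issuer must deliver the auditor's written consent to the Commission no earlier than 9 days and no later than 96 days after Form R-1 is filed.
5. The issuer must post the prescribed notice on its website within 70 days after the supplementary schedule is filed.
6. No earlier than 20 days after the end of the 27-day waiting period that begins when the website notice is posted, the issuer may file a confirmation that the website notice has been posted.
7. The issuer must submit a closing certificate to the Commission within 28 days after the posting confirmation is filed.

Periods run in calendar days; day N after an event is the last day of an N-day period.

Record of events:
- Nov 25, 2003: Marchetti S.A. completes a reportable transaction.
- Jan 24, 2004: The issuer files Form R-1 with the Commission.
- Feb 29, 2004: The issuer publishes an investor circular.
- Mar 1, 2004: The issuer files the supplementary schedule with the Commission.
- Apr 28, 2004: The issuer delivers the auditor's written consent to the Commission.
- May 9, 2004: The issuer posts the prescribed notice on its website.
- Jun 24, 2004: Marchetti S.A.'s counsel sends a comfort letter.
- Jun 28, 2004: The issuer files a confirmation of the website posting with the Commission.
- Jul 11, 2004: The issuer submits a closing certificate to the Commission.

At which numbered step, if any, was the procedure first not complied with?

Step 1: 68 days after Nov 25, 2003 (when the transaction closes) is Feb 1, 2004; done Jan 24, 2004 — timely.
Step 2: the window is 17–37 days after Jan 24, 2004 (when Form R-1 is filed), so Feb 10, 2004 through Mar 1, 2004; Feb 29, 2004 falls inside that range.
Step 3: 63 days after Feb 29, 2004 (when the investor circular is published) is May 2, 2004; done Mar 1, 2004 — timely.
Step 4: the window is 9–96 days after Jan 24, 2004 (when Form R-1 is filed), so Feb 2, 2004 through Apr 29, 2004; Apr 28, 2004 falls inside that range.
Step 5: 70 days after Mar 1, 2004 (when the supplementary schedule is filed) is May 10, 2004; completed May 9, 2004, before the deadline.
Step 6: the earliest permitted date is 20 days after Jun 5, 2004 (end of the 27-day waiting period, which began when the website notice is posted on May 9, 2004), i.e. Jun 25, 2004; done Jun 28, 2004 — permitted.
Step 7: 28 days after Jun 28, 2004 (when the posting confirmation is filed) is Jul 26, 2004; completed Jul 11, 2004, before the deadline.

None — every step was satisfied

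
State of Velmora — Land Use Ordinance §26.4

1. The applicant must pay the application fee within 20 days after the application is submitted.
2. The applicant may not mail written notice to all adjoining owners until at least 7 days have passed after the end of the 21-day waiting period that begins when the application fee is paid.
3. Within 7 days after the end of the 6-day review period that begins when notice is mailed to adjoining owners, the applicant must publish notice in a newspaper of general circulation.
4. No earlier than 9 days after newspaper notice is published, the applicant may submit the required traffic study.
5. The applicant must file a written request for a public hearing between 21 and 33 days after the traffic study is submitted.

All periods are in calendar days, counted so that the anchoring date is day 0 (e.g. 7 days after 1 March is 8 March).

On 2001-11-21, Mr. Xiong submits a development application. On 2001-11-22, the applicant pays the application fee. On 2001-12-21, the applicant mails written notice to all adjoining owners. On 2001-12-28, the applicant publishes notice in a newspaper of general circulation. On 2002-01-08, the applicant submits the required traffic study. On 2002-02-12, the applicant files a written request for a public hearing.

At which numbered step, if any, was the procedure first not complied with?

(1) due by 2001-11-21 + 20 days = 2001-12-11; completed 2001-11-22, before the deadline.
(2) permitted from 2001-12-13 + 7 days = 2001-12-20 onward; 2001-12-21 is on or after that date.
(3) due by 2001-12-27 + 7 days = 2002-01-03; 2001-12-28 is within that limit.
(4) permitted from 2001-12-28 + 9 days = 2002-01-06 onward; done 2002-01-08, after the minimum wait.
(5) the permitted window runs from 2002-01-08 + 21 = 2002-01-29 to 2002-01-08 + 33 = 2002-02-10; 2002-02-12 is 2 days past the end of the window.
The procedure was therefore not followed at step 5.

Step 5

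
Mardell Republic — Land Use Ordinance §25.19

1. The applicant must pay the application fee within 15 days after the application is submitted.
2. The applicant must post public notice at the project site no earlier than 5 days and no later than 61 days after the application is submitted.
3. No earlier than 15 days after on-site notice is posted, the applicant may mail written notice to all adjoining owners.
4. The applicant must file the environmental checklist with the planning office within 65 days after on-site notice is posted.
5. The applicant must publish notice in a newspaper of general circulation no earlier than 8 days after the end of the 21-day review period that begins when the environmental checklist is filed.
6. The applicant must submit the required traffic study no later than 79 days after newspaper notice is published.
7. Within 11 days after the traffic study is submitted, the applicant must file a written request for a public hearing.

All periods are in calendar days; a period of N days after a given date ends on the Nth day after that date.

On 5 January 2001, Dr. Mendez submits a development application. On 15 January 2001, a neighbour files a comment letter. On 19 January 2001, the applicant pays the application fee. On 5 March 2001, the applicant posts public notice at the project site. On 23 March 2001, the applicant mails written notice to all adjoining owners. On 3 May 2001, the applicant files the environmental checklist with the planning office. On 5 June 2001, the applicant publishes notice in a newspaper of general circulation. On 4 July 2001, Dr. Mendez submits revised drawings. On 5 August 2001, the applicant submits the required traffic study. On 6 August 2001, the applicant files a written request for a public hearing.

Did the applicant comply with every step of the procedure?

Step 1: 15 days after 5 January 2001 (when the application is submitted) is 20 January 2001; 19 January 2001 is within that limit.
Step 2: the window is 5–61 days after 5 January 2001 (when the application is submitted), so 10 January 2001 through 7 March 2001; 5 March 2001 falls inside that range.
Step 3: the earliest permitted date is 15 days after 5 March 2001 (when on-site notice is posted), i.e. 20 March 2001; done 23 March 2001 — permitted.
Step 4: 65 days after 5 March 2001 (when on-site notice is posted) is 9 May 2001; done 3 May 2001 — timely.
Step 5: the earliest permitted date is 8 days after 24 May 2001 (end of the 21-day review period, which began when the environmental checklist is filed on 3 May 2001), i.e. 1 June 2001; done 5 June 2001, after the minimum wait.
Step 6: 79 days after 5 June 2001 (when newspaper notice is published) is 23 August 2001; 5 August 2001 is within that limit.
Step 7: 11 days after 5 August 2001 (when the traffic study is submitted) is 16 August 2001; completed 6 August 2001, before the deadline.

Yes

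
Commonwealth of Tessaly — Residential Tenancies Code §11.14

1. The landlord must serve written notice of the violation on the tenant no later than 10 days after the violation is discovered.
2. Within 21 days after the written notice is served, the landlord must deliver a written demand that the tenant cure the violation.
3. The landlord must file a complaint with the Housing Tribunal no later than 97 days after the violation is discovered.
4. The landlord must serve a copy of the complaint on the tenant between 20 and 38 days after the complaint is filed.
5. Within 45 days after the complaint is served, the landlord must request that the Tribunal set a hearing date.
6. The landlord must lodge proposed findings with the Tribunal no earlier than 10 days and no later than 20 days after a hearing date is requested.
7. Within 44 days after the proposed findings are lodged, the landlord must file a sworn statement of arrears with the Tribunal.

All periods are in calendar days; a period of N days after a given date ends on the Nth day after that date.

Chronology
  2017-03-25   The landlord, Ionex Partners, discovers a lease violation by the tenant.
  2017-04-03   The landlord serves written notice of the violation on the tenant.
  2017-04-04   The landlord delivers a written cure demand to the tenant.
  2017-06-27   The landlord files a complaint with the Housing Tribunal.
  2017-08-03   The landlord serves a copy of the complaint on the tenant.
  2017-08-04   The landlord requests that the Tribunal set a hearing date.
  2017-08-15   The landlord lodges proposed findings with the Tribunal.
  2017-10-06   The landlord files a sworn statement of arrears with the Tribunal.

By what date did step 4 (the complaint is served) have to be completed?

2017-08-04

Step 4 runs from 2017-06-27, when the complaint is filed. The window is 20–38 days after 2017-06-27; it closes on 2017-08-04.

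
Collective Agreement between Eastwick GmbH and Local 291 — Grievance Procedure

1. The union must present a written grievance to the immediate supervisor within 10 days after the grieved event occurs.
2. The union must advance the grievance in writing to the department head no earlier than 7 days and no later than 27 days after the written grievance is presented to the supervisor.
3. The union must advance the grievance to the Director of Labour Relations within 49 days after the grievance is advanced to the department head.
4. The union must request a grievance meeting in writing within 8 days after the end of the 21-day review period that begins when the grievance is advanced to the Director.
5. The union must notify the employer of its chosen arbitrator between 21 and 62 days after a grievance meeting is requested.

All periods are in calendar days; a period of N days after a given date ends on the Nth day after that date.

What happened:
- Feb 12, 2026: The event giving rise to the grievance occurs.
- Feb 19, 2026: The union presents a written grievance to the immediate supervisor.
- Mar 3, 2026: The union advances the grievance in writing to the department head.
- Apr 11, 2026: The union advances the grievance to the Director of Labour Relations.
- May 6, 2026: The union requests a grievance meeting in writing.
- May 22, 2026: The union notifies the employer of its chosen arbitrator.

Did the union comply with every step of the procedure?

No

Step 1 — counting 10 days from Feb 12, 2026 (when the grieved event occurs) gives a deadline of Feb 22, 2026; done Feb 19, 2026 — timely.
Step 2 — 7 and 27 days from Feb 19, 2026 (when the written grievance is presented to the supervisor) are Feb 26, 2026 and Mar 18, 2026 respectively; Mar 3, 2026 falls inside that range.
Step 3 — counting 49 days from Mar 3, 2026 (when the grievance is advanced to the department head) gives a deadline of Apr 21, 2026; done Apr 11, 2026 — timely.
Step 4 — counting 8 days from May 2, 2026 (end of the 21-day review period, which began when the grievance is advanced to the Director on Apr 11, 2026) gives a deadline of May 10, 2026; May 6, 2026 is within that limit.
Step 5 — 21 and 62 days from May 6, 2026 (when a grievance meeting is requested) are May 27, 2026 and Jul 7, 2026 respectively; May 22, 2026 is 5 days too early.
The analysis stops there.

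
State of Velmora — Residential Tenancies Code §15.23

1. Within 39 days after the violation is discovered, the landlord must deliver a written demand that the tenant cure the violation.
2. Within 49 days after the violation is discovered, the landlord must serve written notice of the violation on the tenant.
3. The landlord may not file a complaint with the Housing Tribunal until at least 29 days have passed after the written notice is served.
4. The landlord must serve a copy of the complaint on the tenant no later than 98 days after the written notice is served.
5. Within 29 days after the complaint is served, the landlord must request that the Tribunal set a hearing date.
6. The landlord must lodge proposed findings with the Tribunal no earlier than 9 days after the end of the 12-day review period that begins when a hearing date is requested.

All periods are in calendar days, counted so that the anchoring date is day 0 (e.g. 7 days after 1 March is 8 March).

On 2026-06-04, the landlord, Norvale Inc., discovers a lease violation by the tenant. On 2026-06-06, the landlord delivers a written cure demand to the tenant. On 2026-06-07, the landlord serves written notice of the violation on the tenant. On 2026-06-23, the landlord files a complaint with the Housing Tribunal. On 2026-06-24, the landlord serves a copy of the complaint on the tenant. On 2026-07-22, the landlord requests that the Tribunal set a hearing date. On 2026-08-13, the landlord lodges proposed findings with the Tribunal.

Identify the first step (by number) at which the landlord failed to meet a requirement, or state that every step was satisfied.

Step 3

Step 1 — counting 39 days from 2026-06-04 (when the violation is discovered) gives a deadline of 2026-07-13; 2026-06-06 is within that limit.
Step 2 — counting 49 days from 2026-06-04 (when the violation is discovered) gives a deadline of 2026-07-23; 2026-06-07 is within that limit.
Step 3 — must wait 29 days from 2026-06-07 (when the written notice is served), so not before 2026-07-06; acted on 2026-06-23, 13 days prematurely.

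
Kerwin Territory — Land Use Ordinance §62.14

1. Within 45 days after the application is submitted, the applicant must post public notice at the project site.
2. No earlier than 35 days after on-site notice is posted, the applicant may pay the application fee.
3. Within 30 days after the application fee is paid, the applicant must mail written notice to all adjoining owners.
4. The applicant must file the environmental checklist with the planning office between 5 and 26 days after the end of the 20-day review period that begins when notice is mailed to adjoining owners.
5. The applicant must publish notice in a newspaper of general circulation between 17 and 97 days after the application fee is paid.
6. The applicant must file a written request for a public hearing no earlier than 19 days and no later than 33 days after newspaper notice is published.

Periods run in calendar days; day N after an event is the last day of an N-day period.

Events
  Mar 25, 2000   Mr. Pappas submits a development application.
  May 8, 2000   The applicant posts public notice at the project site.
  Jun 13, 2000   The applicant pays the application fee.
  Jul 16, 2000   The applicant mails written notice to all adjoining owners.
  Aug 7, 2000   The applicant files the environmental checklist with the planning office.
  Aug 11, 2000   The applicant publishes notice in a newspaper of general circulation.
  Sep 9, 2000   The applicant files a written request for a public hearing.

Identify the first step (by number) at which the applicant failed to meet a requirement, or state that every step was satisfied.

(1) due by Mar 25, 2000 + 45 days = May 9, 2000; completed May 8, 2000, before the deadline.
(2) permitted from May 8, 2000 + 35 days = Jun 12, 2000 onward; done Jun 13, 2000 — permitted.
(3) due by Jun 13, 2000 + 30 days = Jul 13, 2000; not done until Jul 16, 2000, 3 days after the deadline.

Step 3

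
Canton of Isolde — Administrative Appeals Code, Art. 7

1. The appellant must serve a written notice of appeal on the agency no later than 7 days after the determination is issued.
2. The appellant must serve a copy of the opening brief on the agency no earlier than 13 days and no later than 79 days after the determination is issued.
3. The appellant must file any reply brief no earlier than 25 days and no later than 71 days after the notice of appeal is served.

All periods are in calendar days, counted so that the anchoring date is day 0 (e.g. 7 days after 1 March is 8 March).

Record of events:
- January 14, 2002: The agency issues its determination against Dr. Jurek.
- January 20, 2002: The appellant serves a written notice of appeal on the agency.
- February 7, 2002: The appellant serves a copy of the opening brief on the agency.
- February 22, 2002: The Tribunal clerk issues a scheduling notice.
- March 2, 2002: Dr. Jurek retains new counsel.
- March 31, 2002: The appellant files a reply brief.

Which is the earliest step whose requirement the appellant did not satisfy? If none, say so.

Step 1 — counting 7 days from January 14, 2002 (when the determination is issued) gives a deadline of January 21, 2002; done January 20, 2002 — timely.
Step 2 — 13 and 79 days from January 14, 2002 (when the determination is issued) are January 27, 2002 and April 3, 2002 respectively; done February 7, 2002, which is between those dates.
Step 3 — 25 and 71 days from January 20, 2002 (when the notice of appeal is served) are February 14, 2002 and April 1, 2002 respectively; done March 31, 2002 — within the window.

None — every step was satisfied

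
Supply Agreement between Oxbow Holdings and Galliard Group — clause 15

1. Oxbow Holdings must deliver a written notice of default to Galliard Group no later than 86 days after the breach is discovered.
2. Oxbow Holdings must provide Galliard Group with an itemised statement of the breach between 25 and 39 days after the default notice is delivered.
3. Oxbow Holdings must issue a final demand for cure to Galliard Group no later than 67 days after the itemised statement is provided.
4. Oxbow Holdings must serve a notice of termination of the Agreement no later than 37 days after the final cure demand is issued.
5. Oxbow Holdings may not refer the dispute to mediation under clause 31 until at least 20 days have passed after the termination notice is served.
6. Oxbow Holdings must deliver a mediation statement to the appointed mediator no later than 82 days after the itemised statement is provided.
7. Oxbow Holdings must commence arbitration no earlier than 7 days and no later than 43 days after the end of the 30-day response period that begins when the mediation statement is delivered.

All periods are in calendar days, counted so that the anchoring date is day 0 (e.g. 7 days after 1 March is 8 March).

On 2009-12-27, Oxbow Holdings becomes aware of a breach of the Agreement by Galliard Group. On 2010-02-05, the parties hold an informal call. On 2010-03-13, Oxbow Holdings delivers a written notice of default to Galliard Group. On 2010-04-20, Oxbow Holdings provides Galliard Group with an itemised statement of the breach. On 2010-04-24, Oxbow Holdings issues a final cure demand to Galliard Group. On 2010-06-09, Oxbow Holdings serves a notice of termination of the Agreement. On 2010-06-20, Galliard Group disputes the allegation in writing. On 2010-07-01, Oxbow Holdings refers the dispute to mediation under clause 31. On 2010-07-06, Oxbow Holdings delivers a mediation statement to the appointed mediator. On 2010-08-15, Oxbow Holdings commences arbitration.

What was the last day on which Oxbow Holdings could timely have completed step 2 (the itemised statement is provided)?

Step 2 runs from 2010-03-13, when the default notice is delivered. The window is 25–39 days after 2010-03-13; it closes on 2010-04-21.

2010-04-21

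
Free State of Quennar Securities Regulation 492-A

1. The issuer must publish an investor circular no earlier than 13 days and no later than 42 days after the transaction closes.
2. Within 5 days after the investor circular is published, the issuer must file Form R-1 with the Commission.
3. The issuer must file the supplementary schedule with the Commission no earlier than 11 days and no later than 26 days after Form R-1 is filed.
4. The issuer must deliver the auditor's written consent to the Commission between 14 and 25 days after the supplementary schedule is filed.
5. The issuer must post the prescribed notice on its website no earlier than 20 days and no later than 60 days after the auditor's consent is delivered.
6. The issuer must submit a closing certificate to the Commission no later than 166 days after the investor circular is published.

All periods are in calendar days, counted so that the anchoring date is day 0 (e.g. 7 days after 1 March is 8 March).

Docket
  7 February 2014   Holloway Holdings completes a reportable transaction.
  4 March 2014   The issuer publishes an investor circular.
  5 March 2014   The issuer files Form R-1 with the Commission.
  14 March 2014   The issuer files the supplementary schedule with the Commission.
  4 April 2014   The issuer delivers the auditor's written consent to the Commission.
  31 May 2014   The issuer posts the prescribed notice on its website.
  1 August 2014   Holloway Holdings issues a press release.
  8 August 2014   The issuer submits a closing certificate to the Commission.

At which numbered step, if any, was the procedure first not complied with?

(1) the permitted window runs from 7 February 2014 + 13 = 20 February 2014 to 7 February 2014 + 42 = 21 March 2014; 4 March 2014 falls inside that range.
(2) due by 4 March 2014 + 5 days = 9 March 2014; done 5 March 2014 — timely.
(3) the permitted window runs from 5 March 2014 + 11 = 16 March 2014 to 5 March 2014 + 26 = 31 March 2014; done 14 March 2014 — 2 days before the window opened.

Step 3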